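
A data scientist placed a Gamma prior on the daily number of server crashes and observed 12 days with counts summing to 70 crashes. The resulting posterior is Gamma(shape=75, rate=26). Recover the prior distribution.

Gamma–Poisson conjugacy: posterior shape = α + Σxᵢ, posterior rate = β + n.
So α = 75 − 70 = 5 and β = 26 − 12 = 14.

Gamma(shape=5, rate=14)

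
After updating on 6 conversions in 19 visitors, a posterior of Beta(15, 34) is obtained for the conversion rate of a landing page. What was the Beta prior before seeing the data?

A Beta(a, b) prior with s successes and f failures in binomial data gives a Beta(a+s, b+f) posterior.
So a = 15 − 6 = 9 and b = 34 − 13 = 21.

Beta(9, 21)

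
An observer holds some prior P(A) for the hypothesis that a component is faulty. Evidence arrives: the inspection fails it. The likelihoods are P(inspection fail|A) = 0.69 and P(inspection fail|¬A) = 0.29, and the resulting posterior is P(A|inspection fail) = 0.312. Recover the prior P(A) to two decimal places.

P(A) = 0.16

Bayes' rule in odds form gives O(A|E) = O(A)·[P(E|A)/P(E|¬A)], hence O(A) = O(A|E)/LR.
Posterior odds = 0.312/(1−0.312) = 0.4535. LR = 0.69/0.29 = 2.3793.
Prior odds = 0.4535/2.3793 = 0.1906, so P(A) = 0.1906/(1+0.1906) ≈ 0.16.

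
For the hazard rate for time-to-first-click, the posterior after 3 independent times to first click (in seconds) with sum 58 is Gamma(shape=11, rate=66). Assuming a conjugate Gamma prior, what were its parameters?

Gamma(shape=8, rate=8)

For an exponential likelihood with a Gamma(α, β) prior on the rate, n observations with total T give posterior Gamma(α+n, β+T).
So α = 11 − 3 = 8 and β = 66 − 58 = 8.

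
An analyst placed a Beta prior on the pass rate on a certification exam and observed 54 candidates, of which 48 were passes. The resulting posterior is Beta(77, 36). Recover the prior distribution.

Beta is conjugate to the binomial likelihood: posterior = Beta(α+s, β+f).
So α = 77 − 48 = 29 and β = 36 − 6 = 30.

Beta(29, 30)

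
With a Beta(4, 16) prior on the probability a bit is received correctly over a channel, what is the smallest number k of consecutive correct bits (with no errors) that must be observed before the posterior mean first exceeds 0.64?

k = 25

After k correct bits and 0 errors the posterior is Beta(4+k, 16), with mean (4+k)/(4+16+k).
Set (4+k)/(20+k) > 0.64 and solve: k > (0.64·20 − 4)/(1 − 0.64) = 24.444.
The smallest integer exceeding 24.444 is 25, and checking k=25: (29)/(45) = 0.6444 > 0.64.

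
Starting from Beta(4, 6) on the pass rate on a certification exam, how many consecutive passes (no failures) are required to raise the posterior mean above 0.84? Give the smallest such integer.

k = 28

After k passes and 0 failures the posterior is Beta(4+k, 6), with mean (4+k)/(4+6+k).
Set (4+k)/(10+k) > 0.84 and solve: k > (0.84·10 − 4)/(1 − 0.84) = 27.500.
The smallest integer exceeding 27.500 is 28.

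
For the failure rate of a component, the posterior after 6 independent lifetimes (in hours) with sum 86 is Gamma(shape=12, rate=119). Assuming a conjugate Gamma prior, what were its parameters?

Gamma(shape=6, rate=33)

Gamma–exponential conjugacy: posterior shape = α + n, posterior rate = β + Σtᵢ.
So α = 12 − 6 = 6 and β = 119 − 86 = 33.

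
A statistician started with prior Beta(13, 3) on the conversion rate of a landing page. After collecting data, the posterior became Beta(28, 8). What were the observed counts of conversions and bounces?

15 conversions and 5 bounces

Beta is conjugate to the binomial likelihood: posterior = Beta(α+s, β+f).
Match parameters: s=28−13=15, f=8−3=5.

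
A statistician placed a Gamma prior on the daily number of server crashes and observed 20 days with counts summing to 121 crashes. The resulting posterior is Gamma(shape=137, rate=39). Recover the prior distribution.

Gamma(shape=16, rate=19)

A Gamma(α, β) prior (rate parametrization) on a Poisson rate with n observations summing to S gives posterior Gamma(α+S, β+n).
So α = 137 − 121 = 16 and β = 39 − 20 = 19.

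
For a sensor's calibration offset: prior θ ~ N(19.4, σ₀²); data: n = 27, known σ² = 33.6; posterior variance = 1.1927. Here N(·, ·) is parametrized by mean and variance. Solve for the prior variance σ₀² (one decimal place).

σ₀² = 28.7

For the Normal–Normal model with known σ², precisions add: τ_n = τ₀ + n/σ².
So 1/σ₀² = 1/1.1927 − 27/33.6 = 0.838434 − 0.803571 = 0.034863.
Hence σ₀² = 1/0.034863 ≈ 28.7.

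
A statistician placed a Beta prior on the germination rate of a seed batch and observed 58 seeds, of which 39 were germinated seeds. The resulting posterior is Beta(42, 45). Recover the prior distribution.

Under Beta–binomial conjugacy the posterior parameters are (a+s, b+f).
Subtract the data counts: 42−39=3, 45−19=26.

Beta(3, 26)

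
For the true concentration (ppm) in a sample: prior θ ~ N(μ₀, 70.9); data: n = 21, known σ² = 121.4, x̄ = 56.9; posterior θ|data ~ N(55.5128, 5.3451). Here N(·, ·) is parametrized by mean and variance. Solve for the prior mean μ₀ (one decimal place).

With known observation variance, the Normal–Normal posterior has precision τ_n = τ₀ + n/σ² and mean μ_n = (τ₀μ₀ + (n/σ²)x̄)/τ_n.
Here τ₀ = 1/70.9 = 0.014104 and τ_data = 21/121.4 = 0.172982, so τ_n = 0.187086.
Rearranging for μ₀: μ₀ = (μ_n·τ_n − τ_data·x̄)/τ₀ = (55.5128·0.187086 − 0.172982·56.9) / 0.014104 = 0.542992/0.014104 ≈ 38.5.

μ₀ = 38.5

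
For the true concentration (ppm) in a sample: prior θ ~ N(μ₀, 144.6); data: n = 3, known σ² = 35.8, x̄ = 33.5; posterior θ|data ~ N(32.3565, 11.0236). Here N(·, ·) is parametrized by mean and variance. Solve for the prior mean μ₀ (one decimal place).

With known observation variance, the Normal–Normal posterior has precision τ_n = τ₀ + n/σ² and mean μ_n = (τ₀μ₀ + (n/σ²)x̄)/τ_n.
Here τ₀ = 1/144.6 = 0.006916 and τ_data = 3/35.8 = 0.083799, so τ_n = 0.090715.
Rearranging for μ₀: μ₀ = (μ_n·τ_n − τ_data·x̄)/τ₀ = (32.3565·0.090715 − 0.083799·33.5) / 0.006916 = 0.127953/0.006916 ≈ 18.5.

μ₀ = 18.5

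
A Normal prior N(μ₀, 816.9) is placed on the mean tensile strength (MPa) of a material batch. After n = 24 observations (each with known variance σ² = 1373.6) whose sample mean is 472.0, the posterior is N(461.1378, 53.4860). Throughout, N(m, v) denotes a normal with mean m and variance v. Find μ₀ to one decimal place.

μ₀ = 306.1

The posterior mean is a precision-weighted average: μ_n = (τ₀μ₀ + τ_data·x̄)/(τ₀+τ_data), with τ₀=1/σ₀² and τ_data=n/σ².
Here τ₀ = 1/816.9 = 0.001224 and τ_data = 24/1373.6 = 0.017472, so τ_n = 0.018696.
Rearranging for μ₀: μ₀ = (μ_n·τ_n − τ_data·x̄)/τ₀ = (461.1378·0.018696 − 0.017472·472.0) / 0.001224 = 0.374648/0.001224 ≈ 306.1.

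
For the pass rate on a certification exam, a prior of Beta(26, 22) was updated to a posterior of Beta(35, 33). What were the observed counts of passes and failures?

A Beta(a, b) prior with s successes and f failures in binomial data gives a Beta(a+s, b+f) posterior.
Match parameters: s=35−26=9, f=33−22=11.

9 passes and 11 failures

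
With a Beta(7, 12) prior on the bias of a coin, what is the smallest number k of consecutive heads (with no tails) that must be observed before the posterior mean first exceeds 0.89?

k = 91

After k heads and 0 tails the posterior is Beta(7+k, 12), with mean (7+k)/(7+12+k).
Set (7+k)/(19+k) > 0.89 and solve: k > (0.89·19 − 7)/(1 − 0.89) = 90.091.
The smallest integer exceeding 90.091 is 91, and checking k=91: (98)/(110) = 0.8909 > 0.89.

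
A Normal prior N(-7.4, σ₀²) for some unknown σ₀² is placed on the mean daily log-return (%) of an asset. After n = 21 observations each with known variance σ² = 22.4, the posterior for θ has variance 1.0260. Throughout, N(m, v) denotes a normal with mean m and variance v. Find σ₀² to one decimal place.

Posterior precision equals prior precision plus data precision: 1/σ_n² = 1/σ₀² + n/σ².
So 1/σ₀² = 1/1.0260 − 21/22.4 = 0.974659 − 0.937500 = 0.037159.
Hence σ₀² = 1/0.037159 ≈ 26.9.

σ₀² = 26.9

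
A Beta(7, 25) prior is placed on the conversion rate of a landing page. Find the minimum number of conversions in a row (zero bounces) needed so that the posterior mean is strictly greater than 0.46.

k = 15

After k conversions and 0 bounces the posterior is Beta(7+k, 25), with mean (7+k)/(7+25+k).
Set (7+k)/(32+k) > 0.46 and solve: k > (0.46·32 − 7)/(1 − 0.46) = 14.296.
The smallest integer exceeding 14.296 is 15.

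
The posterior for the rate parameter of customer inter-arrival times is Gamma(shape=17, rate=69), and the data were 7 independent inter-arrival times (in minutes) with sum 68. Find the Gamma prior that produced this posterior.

For an exponential likelihood with a Gamma(α, β) prior on the rate, n observations with total T give posterior Gamma(α+n, β+T).
So α = 17 − 7 = 10 and β = 69 − 68 = 1.

Gamma(shape=10, rate=1)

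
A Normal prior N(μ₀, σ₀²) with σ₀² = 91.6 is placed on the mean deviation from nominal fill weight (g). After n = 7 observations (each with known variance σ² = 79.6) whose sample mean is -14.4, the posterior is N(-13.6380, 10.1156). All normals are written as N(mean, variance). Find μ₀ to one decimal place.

The posterior mean is a precision-weighted average: μ_n = (τ₀μ₀ + τ_data·x̄)/(τ₀+τ_data), with τ₀=1/σ₀² and τ_data=n/σ².
Here τ₀ = 1/91.6 = 0.010917 and τ_data = 7/79.6 = 0.087940, so τ_n = 0.098857.
Rearranging for μ₀: μ₀ = (μ_n·τ_n − τ_data·x̄)/τ₀ = (-13.6380·0.098857 − 0.087940·-14.4) / 0.010917 = -0.081876/0.010917 ≈ -7.5.

μ₀ = -7.5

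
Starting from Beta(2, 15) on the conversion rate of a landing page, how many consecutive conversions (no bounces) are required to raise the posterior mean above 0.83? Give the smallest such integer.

After k conversions and 0 bounces the posterior is Beta(2+k, 15), with mean (2+k)/(2+15+k).
Set (2+k)/(17+k) > 0.83 and solve: k > (0.83·17 − 2)/(1 − 0.83) = 71.235.
The smallest integer exceeding 71.235 is 72, and checking k=72: (74)/(89) = 0.8315 > 0.83.

k = 72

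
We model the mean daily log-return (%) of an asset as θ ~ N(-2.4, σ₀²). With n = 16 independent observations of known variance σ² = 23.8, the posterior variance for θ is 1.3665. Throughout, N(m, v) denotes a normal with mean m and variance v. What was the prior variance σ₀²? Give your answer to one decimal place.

σ₀² = 16.8

Posterior precision equals prior precision plus data precision: 1/σ_n² = 1/σ₀² + n/σ².
So 1/σ₀² = 1/1.3665 − 16/23.8 = 0.731797 − 0.672269 = 0.059528.
Hence σ₀² = 1/0.059528 ≈ 16.8.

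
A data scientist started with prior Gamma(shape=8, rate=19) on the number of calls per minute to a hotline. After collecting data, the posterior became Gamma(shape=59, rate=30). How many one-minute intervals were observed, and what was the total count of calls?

A Gamma(α, β) prior (rate parametrization) on a Poisson rate with n observations summing to S gives posterior Gamma(α+S, β+n).
Matching: Σxᵢ = 59 − 8 = 51 and n = 30 − 19 = 11.

n = 11 one-minute intervals with total 51 calls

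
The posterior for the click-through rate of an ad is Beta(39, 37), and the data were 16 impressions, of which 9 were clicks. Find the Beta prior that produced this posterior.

Beta(30, 30)

Under Beta–binomial conjugacy the posterior parameters are (a+s, b+f).
Subtract the data counts: 39−9=30, 37−7=30.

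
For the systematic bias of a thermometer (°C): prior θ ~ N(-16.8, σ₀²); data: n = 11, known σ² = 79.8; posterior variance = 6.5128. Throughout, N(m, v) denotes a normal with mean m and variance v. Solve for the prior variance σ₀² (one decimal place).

σ₀² = 63.7

For the Normal–Normal model with known σ², precisions add: τ_n = τ₀ + n/σ².
So 1/σ₀² = 1/6.5128 − 11/79.8 = 0.153544 − 0.137845 = 0.015699.
Hence σ₀² = 1/0.015699 ≈ 63.7.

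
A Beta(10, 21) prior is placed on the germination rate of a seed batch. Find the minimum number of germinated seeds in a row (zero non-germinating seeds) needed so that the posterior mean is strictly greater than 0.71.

After k germinated seeds and 0 non-germinating seeds the posterior is Beta(10+k, 21), with mean (10+k)/(10+21+k).
Set (10+k)/(31+k) > 0.71 and solve: k > (0.71·31 − 10)/(1 − 0.71) = 41.414.
The smallest integer exceeding 41.414 is 42, and checking k=42: (52)/(73) = 0.7123 > 0.71.

k = 42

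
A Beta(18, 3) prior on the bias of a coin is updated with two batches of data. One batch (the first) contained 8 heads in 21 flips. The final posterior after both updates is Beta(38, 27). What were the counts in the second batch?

12 heads and 11 tails

Because Beta–binomial updating is additive in the counts, the combined data contributed (α_post−α_prior, β_post−β_prior) successes and failures.
Total across both batches: 38−18=20 heads, 27−3=24 tails.
Subtract the first batch: 20−8=12 heads and 24−13=11 tails.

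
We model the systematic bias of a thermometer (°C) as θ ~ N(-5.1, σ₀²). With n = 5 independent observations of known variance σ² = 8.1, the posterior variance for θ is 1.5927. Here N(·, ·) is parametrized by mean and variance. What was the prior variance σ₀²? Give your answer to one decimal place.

σ₀² = 94.5

Posterior precision equals prior precision plus data precision: 1/σ_n² = 1/σ₀² + n/σ².
So 1/σ₀² = 1/1.5927 − 5/8.1 = 0.627865 − 0.617284 = 0.010581.
Hence σ₀² = 1/0.010581 ≈ 94.5.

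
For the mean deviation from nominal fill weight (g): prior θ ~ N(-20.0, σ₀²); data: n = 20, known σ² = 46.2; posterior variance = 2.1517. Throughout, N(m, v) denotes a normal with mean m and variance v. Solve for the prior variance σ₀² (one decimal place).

σ₀² = 31.4

Posterior precision equals prior precision plus data precision: 1/σ_n² = 1/σ₀² + n/σ².
So 1/σ₀² = 1/2.1517 − 20/46.2 = 0.464749 − 0.432900 = 0.031849.
Hence σ₀² = 1/0.031849 ≈ 31.4.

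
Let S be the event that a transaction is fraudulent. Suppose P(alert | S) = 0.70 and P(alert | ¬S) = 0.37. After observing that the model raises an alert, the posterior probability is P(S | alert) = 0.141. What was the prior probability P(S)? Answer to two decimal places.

P(S) = 0.08

Bayes' rule in odds form gives O(S|E) = O(S)·[P(E|S)/P(E|¬S)], hence O(S) = O(S|E)/LR.
Posterior odds = 0.141/(1−0.141) = 0.1641. LR = 0.70/0.37 = 1.8919.
Prior odds = 0.1641/1.8919 = 0.0867, so P(S) = 0.0867/(1+0.0867) ≈ 0.08.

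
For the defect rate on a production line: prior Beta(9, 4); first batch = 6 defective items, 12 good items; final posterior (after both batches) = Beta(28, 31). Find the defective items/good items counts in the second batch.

13 defective items and 15 good items

Because Beta–binomial updating is additive in the counts, the combined data contributed (α_post−α_prior, β_post−β_prior) successes and failures.
Total across both batches: 28−9=19 defective items, 31−4=27 good items.
Subtract the first batch: 19−6=13 defective items and 27−12=15 good items.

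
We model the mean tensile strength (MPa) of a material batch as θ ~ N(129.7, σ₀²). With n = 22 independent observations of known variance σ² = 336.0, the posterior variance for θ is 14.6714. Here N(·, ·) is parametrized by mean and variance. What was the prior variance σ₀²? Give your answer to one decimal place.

σ₀² = 372.6

Posterior precision equals prior precision plus data precision: 1/σ_n² = 1/σ₀² + n/σ².
So 1/σ₀² = 1/14.6714 − 22/336.0 = 0.068160 − 0.065476 = 0.002684.
Hence σ₀² = 1/0.002684 ≈ 372.6.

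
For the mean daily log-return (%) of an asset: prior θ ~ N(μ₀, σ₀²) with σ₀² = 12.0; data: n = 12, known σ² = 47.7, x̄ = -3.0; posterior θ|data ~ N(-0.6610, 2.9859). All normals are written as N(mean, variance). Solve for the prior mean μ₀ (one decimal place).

μ₀ = 6.4

The posterior mean is a precision-weighted average: μ_n = (τ₀μ₀ + τ_data·x̄)/(τ₀+τ_data), with τ₀=1/σ₀² and τ_data=n/σ².
Here τ₀ = 1/12.0 = 0.083333 and τ_data = 12/47.7 = 0.251572, so τ_n = 0.334905.
Rearranging for μ₀: μ₀ = (μ_n·τ_n − τ_data·x̄)/τ₀ = (-0.6610·0.334905 − 0.251572·-3.0) / 0.083333 = 0.533344/0.083333 ≈ 6.4.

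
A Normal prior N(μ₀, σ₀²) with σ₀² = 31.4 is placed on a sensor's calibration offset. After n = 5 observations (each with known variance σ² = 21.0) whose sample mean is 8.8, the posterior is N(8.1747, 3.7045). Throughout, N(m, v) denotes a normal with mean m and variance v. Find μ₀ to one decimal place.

μ₀ = 3.5

With known observation variance, the Normal–Normal posterior has precision τ_n = τ₀ + n/σ² and mean μ_n = (τ₀μ₀ + (n/σ²)x̄)/τ_n.
Here τ₀ = 1/31.4 = 0.031847 and τ_data = 5/21.0 = 0.238095, so τ_n = 0.269942.
Rearranging for μ₀: μ₀ = (μ_n·τ_n − τ_data·x̄)/τ₀ = (8.1747·0.269942 − 0.238095·8.8) / 0.031847 = 0.111459/0.031847 ≈ 3.5.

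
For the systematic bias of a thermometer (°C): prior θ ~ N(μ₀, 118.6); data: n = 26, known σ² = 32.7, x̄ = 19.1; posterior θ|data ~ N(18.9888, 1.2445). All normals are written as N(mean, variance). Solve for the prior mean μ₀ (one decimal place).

μ₀ = 8.5

With known observation variance, the Normal–Normal posterior has precision τ_n = τ₀ + n/σ² and mean μ_n = (τ₀μ₀ + (n/σ²)x̄)/τ_n.
Here τ₀ = 1/118.6 = 0.008432 and τ_data = 26/32.7 = 0.795107, so τ_n = 0.803539.
Rearranging for μ₀: μ₀ = (μ_n·τ_n − τ_data·x̄)/τ₀ = (18.9888·0.803539 − 0.795107·19.1) / 0.008432 = 0.071698/0.008432 ≈ 8.5.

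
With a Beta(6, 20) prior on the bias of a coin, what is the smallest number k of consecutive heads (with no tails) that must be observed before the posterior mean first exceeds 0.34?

After k heads and 0 tails the posterior is Beta(6+k, 20), with mean (6+k)/(6+20+k).
Set (6+k)/(26+k) > 0.34 and solve: k > (0.34·26 − 6)/(1 − 0.34) = 4.303.
The smallest integer exceeding 4.303 is 5.

k = 5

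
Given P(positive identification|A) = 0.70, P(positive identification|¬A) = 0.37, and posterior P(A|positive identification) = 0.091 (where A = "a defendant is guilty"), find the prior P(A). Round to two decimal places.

P(A) = 0.05

Bayes' rule in odds form gives O(A|E) = O(A)·[P(E|A)/P(E|¬A)], hence O(A) = O(A|E)/LR.
Posterior odds = 0.091/(1−0.091) = 0.1001. LR = 0.70/0.37 = 1.8919.
Prior odds = 0.1001/1.8919 = 0.0529, so P(A) = 0.0529/(1+0.0529) ≈ 0.05.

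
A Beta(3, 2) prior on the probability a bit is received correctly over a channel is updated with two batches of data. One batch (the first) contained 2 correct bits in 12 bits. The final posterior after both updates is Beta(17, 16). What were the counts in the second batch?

Because Beta–binomial updating is additive in the counts, the combined data contributed (α_post−α_prior, β_post−β_prior) successes and failures.
Total across both batches: 17−3=14 correct bits, 16−2=14 errors.
Subtract the first batch: 14−2=12 correct bits and 14−10=4 errors.

12 correct bits and 4 errors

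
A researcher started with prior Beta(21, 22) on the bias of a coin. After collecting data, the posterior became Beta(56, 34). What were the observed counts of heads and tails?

35 heads and 12 tails

A Beta(α, β) prior with s successes and f failures in binomial data gives a Beta(α+s, β+f) posterior.
Match parameters: s=56−21=35, f=34−22=12.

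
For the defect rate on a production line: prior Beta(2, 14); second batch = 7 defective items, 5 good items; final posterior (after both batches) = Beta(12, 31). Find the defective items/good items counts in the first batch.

Because Beta–binomial updating is additive in the counts, the combined data contributed (α_post−α_prior, β_post−β_prior) successes and failures.
Total across both batches: 12−2=10 defective items, 31−14=17 good items.
Subtract the second batch: 10−7=3 defective items and 17−5=12 good items.

3 defective items and 12 good items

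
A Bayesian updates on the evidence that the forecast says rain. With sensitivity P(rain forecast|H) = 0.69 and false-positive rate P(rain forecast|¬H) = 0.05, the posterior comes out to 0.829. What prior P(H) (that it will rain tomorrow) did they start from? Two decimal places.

Bayes' rule in odds form gives O(H|E) = O(H)·[P(E|H)/P(E|¬H)], hence O(H) = O(H|E)/LR.
Posterior odds = 0.829/(1−0.829) = 4.8480. LR = 0.69/0.05 = 13.8000.
Prior odds = 4.8480/13.8000 = 0.3513, so P(H) = 0.3513/(1+0.3513) ≈ 0.26.

P(H) = 0.26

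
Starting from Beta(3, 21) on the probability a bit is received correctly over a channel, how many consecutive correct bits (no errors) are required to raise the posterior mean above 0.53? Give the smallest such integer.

After k correct bits and 0 errors the posterior is Beta(3+k, 21), with mean (3+k)/(3+21+k).
Set (3+k)/(24+k) > 0.53 and solve: k > (0.53·24 − 3)/(1 − 0.53) = 20.681.
The smallest integer exceeding 20.681 is 21, and checking k=21: (24)/(45) = 0.5333 > 0.53.

k = 21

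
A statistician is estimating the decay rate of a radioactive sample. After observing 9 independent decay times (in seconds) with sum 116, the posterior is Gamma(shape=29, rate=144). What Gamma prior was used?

Gamma–exponential conjugacy: posterior shape = α + n, posterior rate = β + Σtᵢ.
So α = 29 − 9 = 20 and β = 144 − 116 = 28.

Gamma(shape=20, rate=28)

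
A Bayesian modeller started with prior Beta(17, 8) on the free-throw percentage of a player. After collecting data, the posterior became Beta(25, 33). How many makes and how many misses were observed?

8 makes and 25 misses

Under Beta–binomial conjugacy the posterior parameters are (a+s, b+f).
Match parameters: s=25−17=8, f=33−8=25.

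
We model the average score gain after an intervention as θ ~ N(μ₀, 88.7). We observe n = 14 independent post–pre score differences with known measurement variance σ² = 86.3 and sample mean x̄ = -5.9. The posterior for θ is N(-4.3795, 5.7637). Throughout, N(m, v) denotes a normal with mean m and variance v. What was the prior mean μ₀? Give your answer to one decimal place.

With known observation variance, the Normal–Normal posterior has precision τ_n = τ₀ + n/σ² and mean μ_n = (τ₀μ₀ + (n/σ²)x̄)/τ_n.
Here τ₀ = 1/88.7 = 0.011274 and τ_data = 14/86.3 = 0.162225, so τ_n = 0.173499.
Rearranging for μ₀: μ₀ = (μ_n·τ_n − τ_data·x̄)/τ₀ = (-4.3795·0.173499 − 0.162225·-5.9) / 0.011274 = 0.197289/0.011274 ≈ 17.5.

μ₀ = 17.5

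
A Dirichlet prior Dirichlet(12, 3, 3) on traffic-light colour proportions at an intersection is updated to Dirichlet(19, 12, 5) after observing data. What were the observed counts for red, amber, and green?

counts (7, 9, 2)

For a Dirichlet(α) prior with multinomial counts c, the posterior is Dirichlet(α + c) componentwise.
Counts are posterior − prior componentwise: 19−12=7, 12−3=9, 5−3=2.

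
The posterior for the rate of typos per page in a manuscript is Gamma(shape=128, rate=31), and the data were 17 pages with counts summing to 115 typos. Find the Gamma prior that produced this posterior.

A Gamma(α, β) prior (rate parametrization) on a Poisson rate with n observations summing to S gives posterior Gamma(α+S, β+n).
So α = 128 − 115 = 13 and β = 31 − 17 = 14.

Gamma(shape=13, rate=14)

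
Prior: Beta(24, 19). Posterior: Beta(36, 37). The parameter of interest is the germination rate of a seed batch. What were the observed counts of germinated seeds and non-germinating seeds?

Beta is conjugate to the binomial likelihood: posterior = Beta(α+s, β+f).
Match parameters: s=36−24=12, f=37−19=18.

12 germinated seeds and 18 non-germinating seeds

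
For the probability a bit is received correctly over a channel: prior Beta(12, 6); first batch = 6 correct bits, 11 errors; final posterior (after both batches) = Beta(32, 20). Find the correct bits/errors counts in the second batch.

Because Beta–binomial updating is additive in the counts, the combined data contributed (α_post−α_prior, β_post−β_prior) successes and failures.
Total across both batches: 32−12=20 correct bits, 20−6=14 errors.
Subtract the first batch: 20−6=14 correct bits and 14−11=3 errors.

14 correct bits and 3 errors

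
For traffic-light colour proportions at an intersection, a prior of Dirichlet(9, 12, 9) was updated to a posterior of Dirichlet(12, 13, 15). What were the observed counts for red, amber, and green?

counts (3, 1, 6)

For a Dirichlet(α) prior with multinomial counts c, the posterior is Dirichlet(α + c) componentwise.
Counts are posterior − prior componentwise: 12−9=3, 13−12=1, 15−9=6.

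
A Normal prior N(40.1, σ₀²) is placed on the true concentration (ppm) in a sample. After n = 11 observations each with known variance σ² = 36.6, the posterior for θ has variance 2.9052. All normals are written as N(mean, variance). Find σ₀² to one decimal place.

σ₀² = 22.9

For the Normal–Normal model with known σ², precisions add: τ_n = τ₀ + n/σ².
So 1/σ₀² = 1/2.9052 − 11/36.6 = 0.344210 − 0.300546 = 0.043664.
Hence σ₀² = 1/0.043664 ≈ 22.9.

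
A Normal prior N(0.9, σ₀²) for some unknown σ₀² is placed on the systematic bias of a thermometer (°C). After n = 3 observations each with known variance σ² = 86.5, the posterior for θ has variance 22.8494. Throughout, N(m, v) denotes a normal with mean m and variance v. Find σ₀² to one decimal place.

σ₀² = 110.1

For the Normal–Normal model with known σ², precisions add: τ_n = τ₀ + n/σ².
So 1/σ₀² = 1/22.8494 − 3/86.5 = 0.043765 − 0.034682 = 0.009083.
Hence σ₀² = 1/0.009083 ≈ 110.1.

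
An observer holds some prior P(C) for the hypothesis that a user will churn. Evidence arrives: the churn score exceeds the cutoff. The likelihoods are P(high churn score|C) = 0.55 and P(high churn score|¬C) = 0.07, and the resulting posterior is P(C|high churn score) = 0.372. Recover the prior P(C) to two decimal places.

In odds form, posterior odds = prior odds × likelihood ratio, so prior odds = posterior odds ÷ LR.
Posterior odds = 0.372/(1−0.372) = 0.5924. LR = 0.55/0.07 = 7.8571.
Prior odds = 0.5924/7.8571 = 0.0754, so P(C) = 0.0754/(1+0.0754) ≈ 0.07.

P(C) = 0.07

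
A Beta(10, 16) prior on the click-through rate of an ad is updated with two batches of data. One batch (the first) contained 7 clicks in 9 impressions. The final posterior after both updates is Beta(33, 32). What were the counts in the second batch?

Because Beta–binomial updating is additive in the counts, the combined data contributed (α_post−α_prior, β_post−β_prior) successes and failures.
Total across both batches: 33−10=23 clicks, 32−16=16 non-clicks.
Subtract the first batch: 23−7=16 clicks and 16−2=14 non-clicks.

16 clicks and 14 non-clicks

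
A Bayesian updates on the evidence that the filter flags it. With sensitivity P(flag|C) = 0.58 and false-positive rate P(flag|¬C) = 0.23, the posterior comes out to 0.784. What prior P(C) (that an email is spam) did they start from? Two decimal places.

P(C) = 0.59

Bayes' rule in odds form gives O(C|E) = O(C)·[P(E|C)/P(E|¬C)], hence O(C) = O(C|E)/LR.
Posterior odds = 0.784/(1−0.784) = 3.6296. LR = 0.58/0.23 = 2.5217.
Prior odds = 3.6296/2.5217 = 1.4393, so P(C) = 1.4393/(1+1.4393) ≈ 0.59.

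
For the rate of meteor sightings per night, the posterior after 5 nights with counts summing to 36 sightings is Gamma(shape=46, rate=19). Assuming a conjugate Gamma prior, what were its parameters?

Gamma(shape=10, rate=14)

Gamma–Poisson conjugacy: posterior shape = α + Σxᵢ, posterior rate = β + n.
So α = 46 − 36 = 10 and β = 19 − 5 = 14.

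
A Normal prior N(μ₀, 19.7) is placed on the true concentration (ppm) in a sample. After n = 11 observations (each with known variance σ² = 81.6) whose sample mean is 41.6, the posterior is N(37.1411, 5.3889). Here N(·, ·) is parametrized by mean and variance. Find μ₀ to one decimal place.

The posterior mean is a precision-weighted average: μ_n = (τ₀μ₀ + τ_data·x̄)/(τ₀+τ_data), with τ₀=1/σ₀² and τ_data=n/σ².
Here τ₀ = 1/19.7 = 0.050761 and τ_data = 11/81.6 = 0.134804, so τ_n = 0.185565.
Rearranging for μ₀: μ₀ = (μ_n·τ_n − τ_data·x̄)/τ₀ = (37.1411·0.185565 − 0.134804·41.6) / 0.050761 = 1.284242/0.050761 ≈ 25.3.

μ₀ = 25.3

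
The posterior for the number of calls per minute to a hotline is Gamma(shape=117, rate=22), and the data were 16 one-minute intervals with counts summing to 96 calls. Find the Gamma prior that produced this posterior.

Gamma(shape=21, rate=6)

Gamma–Poisson conjugacy: posterior shape = α + Σxᵢ, posterior rate = β + n.
So α = 117 − 96 = 21 and β = 22 − 16 = 6.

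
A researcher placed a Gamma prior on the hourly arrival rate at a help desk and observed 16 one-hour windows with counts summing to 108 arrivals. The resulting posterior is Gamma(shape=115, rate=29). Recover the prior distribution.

A Gamma(α, β) prior (rate parametrization) on a Poisson rate with n observations summing to S gives posterior Gamma(α+S, β+n).
So α = 115 − 108 = 7 and β = 29 − 16 = 13.

Gamma(shape=7, rate=13)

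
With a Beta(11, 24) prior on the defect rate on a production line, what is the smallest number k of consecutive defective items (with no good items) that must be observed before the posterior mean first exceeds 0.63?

k = 30

After k defective items and 0 good items the posterior is Beta(11+k, 24), with mean (11+k)/(11+24+k).
Set (11+k)/(35+k) > 0.63 and solve: k > (0.63·35 − 11)/(1 − 0.63) = 29.865.
The smallest integer exceeding 29.865 is 30, and checking k=30: (41)/(65) = 0.6308 > 0.63.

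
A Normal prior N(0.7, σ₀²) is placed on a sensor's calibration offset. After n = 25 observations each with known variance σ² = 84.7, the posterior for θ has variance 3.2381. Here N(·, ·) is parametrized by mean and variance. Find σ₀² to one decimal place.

σ₀² = 73.2

For the Normal–Normal model with known σ², precisions add: τ_n = τ₀ + n/σ².
So 1/σ₀² = 1/3.2381 − 25/84.7 = 0.308823 − 0.295159 = 0.013664.
Hence σ₀² = 1/0.013664 ≈ 73.2.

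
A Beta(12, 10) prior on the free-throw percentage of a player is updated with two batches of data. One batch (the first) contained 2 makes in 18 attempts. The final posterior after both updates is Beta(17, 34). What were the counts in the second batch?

3 makes and 8 misses

Sequential conjugate updates are equivalent to a single update on the pooled data, so total successes = posterior α − prior α and total failures = posterior β − prior β.
Total across both batches: 17−12=5 makes, 34−10=24 misses.
Subtract the first batch: 5−2=3 makes and 24−16=8 misses.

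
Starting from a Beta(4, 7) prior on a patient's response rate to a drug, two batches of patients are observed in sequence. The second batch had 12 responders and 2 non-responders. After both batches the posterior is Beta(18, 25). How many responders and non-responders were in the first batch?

Because Beta–binomial updating is additive in the counts, the combined data contributed (α_post−α_prior, β_post−β_prior) successes and failures.
Total across both batches: 18−4=14 responders, 25−7=18 non-responders.
Subtract the second batch: 14−12=2 responders and 18−2=16 non-responders.

2 responders and 16 non-responders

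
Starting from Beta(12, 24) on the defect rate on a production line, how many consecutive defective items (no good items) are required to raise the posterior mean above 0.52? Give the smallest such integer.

After k defective items and 0 good items the posterior is Beta(12+k, 24), with mean (12+k)/(12+24+k).
Set (12+k)/(36+k) > 0.52 and solve: k > (0.52·36 − 12)/(1 − 0.52) = 14.000.
The smallest integer exceeding 14.000 is 15.

k = 15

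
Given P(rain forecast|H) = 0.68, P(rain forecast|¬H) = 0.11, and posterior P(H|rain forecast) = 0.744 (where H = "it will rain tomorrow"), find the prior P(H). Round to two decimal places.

In odds form, posterior odds = prior odds × likelihood ratio, so prior odds = posterior odds ÷ LR.
Posterior odds = 0.744/(1−0.744) = 2.9062. LR = 0.68/0.11 = 6.1818.
Prior odds = 2.9062/6.1818 = 0.4701, so P(H) = 0.4701/(1+0.4701) ≈ 0.32.

P(H) = 0.32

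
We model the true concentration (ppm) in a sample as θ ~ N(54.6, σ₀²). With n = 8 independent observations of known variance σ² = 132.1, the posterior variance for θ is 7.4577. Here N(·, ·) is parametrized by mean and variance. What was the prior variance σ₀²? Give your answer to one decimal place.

σ₀² = 13.6

For the Normal–Normal model with known σ², precisions add: τ_n = τ₀ + n/σ².
So 1/σ₀² = 1/7.4577 − 8/132.1 = 0.134090 − 0.060560 = 0.073530.
Hence σ₀² = 1/0.073530 ≈ 13.6.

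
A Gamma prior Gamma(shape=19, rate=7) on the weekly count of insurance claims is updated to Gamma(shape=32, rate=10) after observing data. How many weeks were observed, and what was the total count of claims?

n = 3 weeks with total 13 claims

Gamma–Poisson conjugacy: posterior shape = α + Σxᵢ, posterior rate = β + n.
Matching: Σxᵢ = 32 − 19 = 13 and n = 10 − 7 = 3.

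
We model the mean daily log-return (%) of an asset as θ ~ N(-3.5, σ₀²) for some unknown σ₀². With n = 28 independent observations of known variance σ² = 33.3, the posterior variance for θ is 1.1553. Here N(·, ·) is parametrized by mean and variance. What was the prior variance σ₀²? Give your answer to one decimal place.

For the Normal–Normal model with known σ², precisions add: τ_n = τ₀ + n/σ².
So 1/σ₀² = 1/1.1553 − 28/33.3 = 0.865576 − 0.840841 = 0.024735.
Hence σ₀² = 1/0.024735 ≈ 40.4.

σ₀² = 40.4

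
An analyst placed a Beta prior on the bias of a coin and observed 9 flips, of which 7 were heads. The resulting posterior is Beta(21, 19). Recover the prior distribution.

Beta is conjugate to the binomial likelihood: posterior = Beta(a+s, b+f).
So a = 21 − 7 = 14 and b = 19 − 2 = 17.

Beta(14, 17)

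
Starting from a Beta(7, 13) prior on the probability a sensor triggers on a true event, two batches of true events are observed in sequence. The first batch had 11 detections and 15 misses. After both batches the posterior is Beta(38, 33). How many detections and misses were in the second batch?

20 detections and 5 misses

Because Beta–binomial updating is additive in the counts, the combined data contributed (α_post−α_prior, β_post−β_prior) successes and failures.
Total across both batches: 38−7=31 detections, 33−13=20 misses.
Subtract the first batch: 31−11=20 detections and 20−15=5 misses.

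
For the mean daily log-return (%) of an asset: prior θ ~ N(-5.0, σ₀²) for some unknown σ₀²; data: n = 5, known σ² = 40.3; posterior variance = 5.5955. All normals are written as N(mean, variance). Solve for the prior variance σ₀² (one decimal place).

For the Normal–Normal model with known σ², precisions add: τ_n = τ₀ + n/σ².
So 1/σ₀² = 1/5.5955 − 5/40.3 = 0.178715 − 0.124069 = 0.054646.
Hence σ₀² = 1/0.054646 ≈ 18.3.

σ₀² = 18.3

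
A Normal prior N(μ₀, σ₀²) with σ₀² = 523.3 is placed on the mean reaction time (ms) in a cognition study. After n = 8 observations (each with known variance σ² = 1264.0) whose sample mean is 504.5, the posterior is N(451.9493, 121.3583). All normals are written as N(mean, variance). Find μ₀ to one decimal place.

With known observation variance, the Normal–Normal posterior has precision τ_n = τ₀ + n/σ² and mean μ_n = (τ₀μ₀ + (n/σ²)x̄)/τ_n.
Here τ₀ = 1/523.3 = 0.001911 and τ_data = 8/1264.0 = 0.006329, so τ_n = 0.008240.
Rearranging for μ₀: μ₀ = (μ_n·τ_n − τ_data·x̄)/τ₀ = (451.9493·0.008240 − 0.006329·504.5) / 0.001911 = 0.531082/0.001911 ≈ 277.9.

μ₀ = 277.9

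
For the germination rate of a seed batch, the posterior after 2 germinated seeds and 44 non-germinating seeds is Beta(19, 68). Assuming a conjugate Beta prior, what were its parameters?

Beta is conjugate to the binomial likelihood: posterior = Beta(α+s, β+f).
So α = 19 − 2 = 17 and β = 68 − 44 = 24.

Beta(17, 24)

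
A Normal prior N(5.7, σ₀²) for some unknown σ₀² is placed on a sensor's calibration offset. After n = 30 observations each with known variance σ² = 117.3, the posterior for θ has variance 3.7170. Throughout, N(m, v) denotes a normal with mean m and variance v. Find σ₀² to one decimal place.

σ₀² = 75.3

For the Normal–Normal model with known σ², precisions add: τ_n = τ₀ + n/σ².
So 1/σ₀² = 1/3.7170 − 30/117.3 = 0.269034 − 0.255754 = 0.013280.
Hence σ₀² = 1/0.013280 ≈ 75.3.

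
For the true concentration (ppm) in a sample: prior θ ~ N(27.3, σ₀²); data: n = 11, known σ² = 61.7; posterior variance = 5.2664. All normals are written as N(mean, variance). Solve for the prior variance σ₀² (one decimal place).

Posterior precision equals prior precision plus data precision: 1/σ_n² = 1/σ₀² + n/σ².
So 1/σ₀² = 1/5.2664 − 11/61.7 = 0.189883 − 0.178282 = 0.011601.
Hence σ₀² = 1/0.011601 ≈ 86.2.

σ₀² = 86.2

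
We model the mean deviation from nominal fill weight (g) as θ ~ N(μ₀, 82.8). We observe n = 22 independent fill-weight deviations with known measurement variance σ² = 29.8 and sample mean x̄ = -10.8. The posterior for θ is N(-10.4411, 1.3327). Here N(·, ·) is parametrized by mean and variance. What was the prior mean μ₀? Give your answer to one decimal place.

With known observation variance, the Normal–Normal posterior has precision τ_n = τ₀ + n/σ² and mean μ_n = (τ₀μ₀ + (n/σ²)x̄)/τ_n.
Here τ₀ = 1/82.8 = 0.012077 and τ_data = 22/29.8 = 0.738255, so τ_n = 0.750332.
Rearranging for μ₀: μ₀ = (μ_n·τ_n − τ_data·x̄)/τ₀ = (-10.4411·0.750332 − 0.738255·-10.8) / 0.012077 = 0.138863/0.012077 ≈ 11.5.

μ₀ = 11.5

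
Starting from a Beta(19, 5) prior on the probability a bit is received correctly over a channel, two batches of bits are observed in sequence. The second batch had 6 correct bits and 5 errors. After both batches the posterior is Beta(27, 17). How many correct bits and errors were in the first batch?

2 correct bits and 7 errors

Because Beta–binomial updating is additive in the counts, the combined data contributed (α_post−α_prior, β_post−β_prior) successes and failures.
Total across both batches: 27−19=8 correct bits, 17−5=12 errors.
Subtract the second batch: 8−6=2 correct bits and 12−5=7 errors.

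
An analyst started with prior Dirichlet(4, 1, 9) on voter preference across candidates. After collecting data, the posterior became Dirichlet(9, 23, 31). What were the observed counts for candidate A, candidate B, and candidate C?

For a Dirichlet(α) prior with multinomial counts c, the posterior is Dirichlet(α + c) componentwise.
Counts are posterior − prior componentwise: 9−4=5, 23−1=22, 31−9=22.

counts (5, 22, 22)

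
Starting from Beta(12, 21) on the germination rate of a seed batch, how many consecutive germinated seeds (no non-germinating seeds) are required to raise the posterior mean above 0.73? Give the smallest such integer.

After k germinated seeds and 0 non-germinating seeds the posterior is Beta(12+k, 21), with mean (12+k)/(12+21+k).
Set (12+k)/(33+k) > 0.73 and solve: k > (0.73·33 − 12)/(1 − 0.73) = 44.778.
The smallest integer exceeding 44.778 is 45, and checking k=45: (57)/(78) = 0.7308 > 0.73.

k = 45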